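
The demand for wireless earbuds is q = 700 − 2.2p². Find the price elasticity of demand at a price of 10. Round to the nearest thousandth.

At p = 10, q = 480.
dq/dp = −2·2.2·p = −44.
Point elasticity E = (dq/dp)·(p/q) = -44 × 10/480 ≈ -0.917.
|E| < 1, so demand is inelastic at this price.

-0.917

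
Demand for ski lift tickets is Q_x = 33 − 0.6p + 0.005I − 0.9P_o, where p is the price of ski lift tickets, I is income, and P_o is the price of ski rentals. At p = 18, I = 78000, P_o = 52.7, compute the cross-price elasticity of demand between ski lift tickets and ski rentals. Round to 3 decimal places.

-0.130

Substituting, Q_x = 33 − 0.6(18) + 0.005(78000) − 0.9(52.7) = 33 − 10.8 + 390 − 47.43 = 364.77.
∂Q_x/∂P_o = −0.9, so E_xy = -0.9·(52.7/364.77) ≈ -0.130.
E_xy < 0: the goods are complements.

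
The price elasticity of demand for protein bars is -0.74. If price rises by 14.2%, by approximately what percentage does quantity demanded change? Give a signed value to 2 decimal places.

-10.51

%ΔQ ≈ E × %ΔP = (-0.74) × (14.2%) ≈ -10.51%.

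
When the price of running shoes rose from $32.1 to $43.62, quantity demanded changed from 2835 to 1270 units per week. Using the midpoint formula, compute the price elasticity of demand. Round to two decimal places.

%Δq = (1270 − 2835)/[(2835 + 1270)/2] = -1565/2052.5 ≈ -0.7625.
%Δp = (43.62 − 32.1)/[(32.1 + 43.62)/2] = 11.52/37.86 ≈ 0.3043.
Arc elasticity E = %Δq/%Δp ≈ -0.7625/0.3043 ≈ -2.51.
|E| > 1: demand is elastic over this range.

-2.51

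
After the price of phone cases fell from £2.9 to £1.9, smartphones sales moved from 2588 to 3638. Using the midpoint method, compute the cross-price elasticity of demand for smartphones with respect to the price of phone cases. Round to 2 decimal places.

%ΔQ_x = (3638 − 2588)/[(2588+3638)/2] = 1050/3113 ≈ 0.3373.
%ΔP_y = (1.9 − 2.9)/[(2.9+1.9)/2] ≈ -0.4167.
E_xy = 0.3373/-0.4167 ≈ -0.81.
E_xy < 0, so smartphones and phone cases are complements.

-0.81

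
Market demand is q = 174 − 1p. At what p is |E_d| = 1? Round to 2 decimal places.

87.00

For linear demand q = a − bp, E = −bp/(a − bp). |E| = 1 ⇒ bp = a − bp ⇒ p = a/(2b).
p = 174/(2·1) = 87.00.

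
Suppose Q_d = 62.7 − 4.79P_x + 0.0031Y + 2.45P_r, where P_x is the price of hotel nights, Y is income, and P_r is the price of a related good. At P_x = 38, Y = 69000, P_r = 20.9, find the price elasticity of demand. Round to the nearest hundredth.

Q_d = 62.7 − 4.79(38) + 0.0031(69000) + 2.45(20.9) = 62.7 − 182.02 + 213.9 + 51.205 = 145.785.
∂Q_d/∂P_x = −4.79, so E_p = (−4.79)·(38/145.785) ≈ -1.25.
|E_p| > 1: demand is elastic.

-1.25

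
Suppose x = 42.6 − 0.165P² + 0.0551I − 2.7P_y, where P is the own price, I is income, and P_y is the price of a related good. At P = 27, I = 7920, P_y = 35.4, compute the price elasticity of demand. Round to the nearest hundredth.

-0.91

At the given point, x = 42.6 − 0.165(27)² + 0.0551(7920) − 2.7(35.4) = 42.6 − 120.285 + 436.392 − 95.58 = 263.127.
∂x/∂P = −2·0.165·P = -8.91, so E_p = -8.91·(27/263.127) ≈ -0.91.
|E_p| < 1: demand is inelastic.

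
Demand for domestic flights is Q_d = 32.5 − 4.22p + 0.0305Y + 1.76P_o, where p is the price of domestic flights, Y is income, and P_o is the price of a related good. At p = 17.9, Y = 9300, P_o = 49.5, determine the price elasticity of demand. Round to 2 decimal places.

-0.23

First evaluate Q_d: 32.5 − 4.22(17.9) + 0.0305(9300) + 1.76(49.5) = 32.5 − 75.538 + 283.65 + 87.12 = 327.732.
∂Q_d/∂p = −4.22, so E_p = (−4.22)·(17.9/327.732) ≈ -0.23.
|E_p| < 1: demand is inelastic.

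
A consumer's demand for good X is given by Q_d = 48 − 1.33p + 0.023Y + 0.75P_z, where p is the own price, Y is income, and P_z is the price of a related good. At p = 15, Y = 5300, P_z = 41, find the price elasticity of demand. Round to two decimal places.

Evaluating quantity at (p, Y, P_z) gives Q_d = 48 − 1.33(15) + 0.023(5300) + 0.75(41) = 48 − 19.95 + 121.9 + 30.75 = 180.7.
∂Q_d/∂p = −1.33, so E_p = (−1.33)·(15/180.7) ≈ -0.11.
|E_p| < 1: demand is inelastic.

-0.11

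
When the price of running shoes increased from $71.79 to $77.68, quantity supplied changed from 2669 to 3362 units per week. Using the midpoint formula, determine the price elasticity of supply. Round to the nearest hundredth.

%ΔQ = (3362 − 2669)/[(2669 + 3362)/2] = 693/3015.5 ≈ 0.2298.
%Δp = (77.68 − 71.79)/[(71.79 + 77.68)/2] = 5.89/74.735 ≈ 0.0788.
Arc elasticity E = %ΔQ/%Δp ≈ 0.2298/0.0788 ≈ 2.92.
|E| > 1: supply is elastic over this range.

2.92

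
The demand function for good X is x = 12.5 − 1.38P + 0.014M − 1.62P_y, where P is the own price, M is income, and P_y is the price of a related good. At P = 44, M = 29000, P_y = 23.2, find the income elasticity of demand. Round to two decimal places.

1.27

x = 12.5 − 1.38(44) + 0.014(29000) − 1.62(23.2) = 12.5 − 60.72 + 406 − 37.584 = 320.196.
∂x/∂M = +0.014, so E_I = 0.014·(29000/320.196) ≈ 1.27.
E_I > 1: normal good (luxury).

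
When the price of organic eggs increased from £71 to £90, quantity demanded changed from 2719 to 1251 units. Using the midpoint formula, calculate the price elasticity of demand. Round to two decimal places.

%Δq = (1251 − 2719)/[(2719 + 1251)/2] = -1468/1985 ≈ -0.7395.
%Δp = (90 − 71)/[(71 + 90)/2] = 19/80.5 ≈ 0.2360.
Arc elasticity E = %Δq/%Δp ≈ -0.7395/0.2360 ≈ -3.13.
|E| > 1: demand is elastic over this range.

-3.13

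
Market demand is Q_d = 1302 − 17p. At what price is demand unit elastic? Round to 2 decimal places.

For linear demand Q_d = a − bp, E = −bp/(a − bp). |E| = 1 ⇒ bp = a − bp ⇒ p = a/(2b).
p = 1302/(2·17) ≈ 38.29.

38.29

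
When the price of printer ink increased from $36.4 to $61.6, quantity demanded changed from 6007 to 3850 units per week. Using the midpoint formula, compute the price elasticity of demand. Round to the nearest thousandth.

-0.851

%Δq = (3850 − 6007)/[(6007 + 3850)/2] = -2157/4928.5 ≈ -0.4377.
%ΔP = (61.6 − 36.4)/[(36.4 + 61.6)/2] = 25.2/49 ≈ 0.5143.
Arc elasticity E = %Δq/%ΔP ≈ -0.4377/0.5143 ≈ -0.851.
|E| < 1: demand is inelastic over this range.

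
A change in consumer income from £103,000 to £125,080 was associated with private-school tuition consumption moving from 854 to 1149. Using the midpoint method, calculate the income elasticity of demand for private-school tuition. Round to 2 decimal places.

%ΔQ = (1149 − 854)/[(854+1149)/2] = 295/1001.5 ≈ 0.2946.
%ΔI = (125,080 − 103,000)/[(103,000+125,080)/2] = 22080/114040 ≈ 0.1936.
E_I = %ΔQ/%ΔI ≈ 1.52.
E_I > 1: normal good (luxury).

1.52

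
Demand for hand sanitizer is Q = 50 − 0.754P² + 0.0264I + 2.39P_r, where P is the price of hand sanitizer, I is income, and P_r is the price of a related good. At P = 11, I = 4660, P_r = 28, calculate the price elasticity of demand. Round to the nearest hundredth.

-1.23

First evaluate Q: 50 − 0.754(11)² + 0.0264(4660) + 2.39(28) = 50 − 91.234 + 123.024 + 66.92 = 148.71.
∂Q/∂P = −2·0.754·P = -16.588, so E_p = -16.588·(11/148.71) ≈ -1.23.
|E_p| > 1: demand is elastic.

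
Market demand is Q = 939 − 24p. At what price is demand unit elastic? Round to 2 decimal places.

19.56

For linear demand Q = a − bp, E = −bp/(a − bp). |E| = 1 ⇒ bp = a − bp ⇒ p = a/(2b).
p = 939/(2·24) ≈ 19.56.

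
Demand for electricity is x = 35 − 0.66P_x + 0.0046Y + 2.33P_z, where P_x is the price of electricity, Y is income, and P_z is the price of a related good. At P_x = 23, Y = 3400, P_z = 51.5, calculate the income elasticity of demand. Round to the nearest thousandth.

0.101

At the given point, x = 35 − 0.66(23) + 0.0046(3400) + 2.33(51.5) = 35 − 15.18 + 15.64 + 119.995 = 155.455.
∂x/∂Y = +0.0046, so E_I = 0.0046·(3400/155.455) ≈ 0.101.
E_I ∈ (0,1): normal good (necessity).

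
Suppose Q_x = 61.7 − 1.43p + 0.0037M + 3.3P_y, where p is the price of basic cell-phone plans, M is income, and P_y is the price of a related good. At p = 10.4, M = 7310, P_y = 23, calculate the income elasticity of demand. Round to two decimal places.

0.18

Evaluating quantity at (p, M, P_y) gives Q_x = 61.7 − 1.43(10.4) + 0.0037(7310) + 3.3(23) = 61.7 − 14.872 + 27.047 + 75.9 = 149.775.
∂Q_x/∂M = +0.0037, so E_I = 0.0037·(7310/149.775) ≈ 0.18.
E_I ∈ (0,1): normal good (necessity).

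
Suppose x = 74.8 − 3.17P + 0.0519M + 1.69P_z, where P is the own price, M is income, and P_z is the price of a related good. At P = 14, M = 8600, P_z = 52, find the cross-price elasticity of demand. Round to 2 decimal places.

At the given point, x = 74.8 − 3.17(14) + 0.0519(8600) + 1.69(52) = 74.8 − 44.38 + 446.34 + 87.88 = 564.64.
∂x/∂P_z = +1.69, so E_xy = 1.69·(52/564.64) ≈ 0.16.
E_xy > 0: the goods are substitutes.

0.16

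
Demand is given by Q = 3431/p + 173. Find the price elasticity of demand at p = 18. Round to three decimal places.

At p = 18, Q = 363.6111.
dQ/dp = −3431/p² = −10.5895.
Point elasticity E = (dQ/dp)·(p/Q) = -10.5895 × 18/363.6111 ≈ -0.524.
|E| < 1, so demand is inelastic at this price.

-0.524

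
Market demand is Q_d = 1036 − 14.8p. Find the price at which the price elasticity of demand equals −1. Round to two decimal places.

35.00

For linear demand Q_d = a − bp, E = −bp/(a − bp). |E| = 1 ⇒ bp = a − bp ⇒ p = a/(2b).
p = 1036/(2·14.8) = 35.00.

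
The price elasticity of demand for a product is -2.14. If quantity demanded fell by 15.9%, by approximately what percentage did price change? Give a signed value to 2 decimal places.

7.43

%ΔQ ≈ E × %ΔP ⇒ %ΔP = %ΔQ / E = (-15.9%)/(-2.14) ≈ 7.43%.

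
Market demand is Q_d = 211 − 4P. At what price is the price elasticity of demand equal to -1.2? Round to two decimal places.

28.77

Set −bP/(a − bP) = −1.2 ⇒ bP = 1.2(a − bP) ⇒ bP(1+1.2) = 1.2·a.
P = 1.2·211/(4·2.2) ≈ 28.77.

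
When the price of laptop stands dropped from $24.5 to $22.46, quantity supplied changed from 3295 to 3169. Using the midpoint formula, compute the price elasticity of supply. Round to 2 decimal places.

%ΔQ = (3169 − 3295)/[(3295 + 3169)/2] = -126/3232 ≈ -0.0390.
%ΔP = (22.46 − 24.5)/[(24.5 + 22.46)/2] = -2.04/23.48 ≈ -0.0869.
Arc elasticity E = %ΔQ/%ΔP ≈ -0.0390/-0.0869 ≈ 0.45.
|E| < 1: supply is inelastic over this range.

0.45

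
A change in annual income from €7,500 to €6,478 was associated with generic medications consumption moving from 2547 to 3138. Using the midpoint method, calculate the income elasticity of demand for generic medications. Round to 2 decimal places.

-1.42

%ΔQ = (3138 − 2547)/[(2547+3138)/2] = 591/2842.5 ≈ 0.2079.
%ΔY = (6,478 − 7,500)/[(7,500+6,478)/2] = -1022/6989 ≈ -0.1462.
E_I = %ΔQ/%ΔY ≈ -1.42.
E_I < 0: inferior good.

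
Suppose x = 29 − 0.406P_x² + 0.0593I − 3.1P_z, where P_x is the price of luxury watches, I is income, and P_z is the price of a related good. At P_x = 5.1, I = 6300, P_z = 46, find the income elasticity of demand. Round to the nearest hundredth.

1.50

Substituting, x = 29 − 0.406(5.1)² + 0.0593(6300) − 3.1(46) = 29 − 10.5601 + 373.59 − 142.6 = 249.4299.
∂x/∂I = +0.0593, so E_I = 0.0593·(6300/249.4299) ≈ 1.50.
E_I > 1: normal good (luxury).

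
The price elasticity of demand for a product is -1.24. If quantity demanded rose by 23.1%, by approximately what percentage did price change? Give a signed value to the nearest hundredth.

-18.63

%ΔQ ≈ E × %ΔP ⇒ %ΔP = %ΔQ / E = (23.1%)/(-1.24) ≈ -18.63%.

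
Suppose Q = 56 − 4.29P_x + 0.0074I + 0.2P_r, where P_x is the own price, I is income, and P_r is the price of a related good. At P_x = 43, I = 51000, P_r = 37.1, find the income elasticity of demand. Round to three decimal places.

Evaluating quantity at (P_x, I, P_r) gives Q = 56 − 4.29(43) + 0.0074(51000) + 0.2(37.1) = 56 − 184.47 + 377.4 + 7.42 = 256.35.
∂Q/∂I = +0.0074, so E_I = 0.0074·(51000/256.35) ≈ 1.472.
E_I > 1: normal good (luxury).

1.472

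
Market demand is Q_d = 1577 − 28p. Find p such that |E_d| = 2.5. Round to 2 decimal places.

40.23

Set −bp/(a − bp) = −2.5 ⇒ bp = 2.5(a − bp) ⇒ bp(1+2.5) = 2.5·a.
p = 2.5·1577/(28·3.5) ≈ 40.23.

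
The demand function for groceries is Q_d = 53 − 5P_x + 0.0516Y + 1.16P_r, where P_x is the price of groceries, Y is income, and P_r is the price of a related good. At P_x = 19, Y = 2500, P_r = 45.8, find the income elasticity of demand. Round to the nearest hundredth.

Substituting, Q_d = 53 − 5(19) + 0.0516(2500) + 1.16(45.8) = 53 − 95 + 129 + 53.128 = 140.128.
∂Q_d/∂Y = +0.0516, so E_I = 0.0516·(2500/140.128) ≈ 0.92.
E_I ∈ (0,1): normal good (necessity).

0.92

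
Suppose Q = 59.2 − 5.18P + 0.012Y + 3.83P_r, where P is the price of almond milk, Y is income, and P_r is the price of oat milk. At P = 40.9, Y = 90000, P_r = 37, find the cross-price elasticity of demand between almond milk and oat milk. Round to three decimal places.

0.133

At the given point, Q = 59.2 − 5.18(40.9) + 0.012(90000) + 3.83(37) = 59.2 − 211.862 + 1080 + 141.71 = 1069.048.
∂Q/∂P_r = +3.83, so E_xy = 3.83·(37/1069.048) ≈ 0.133.
E_xy > 0: the goods are substitutes.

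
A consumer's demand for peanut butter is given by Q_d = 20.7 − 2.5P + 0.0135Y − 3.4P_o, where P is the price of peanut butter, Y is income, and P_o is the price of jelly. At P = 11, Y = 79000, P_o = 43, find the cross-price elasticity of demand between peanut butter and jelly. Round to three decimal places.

Substituting, Q_d = 20.7 − 2.5(11) + 0.0135(79000) − 3.4(43) = 20.7 − 27.5 + 1066.5 − 146.2 = 913.5.
∂Q_d/∂P_o = −3.4, so E_xy = -3.4·(43/913.5) ≈ -0.160.
E_xy < 0: the goods are complements.

-0.160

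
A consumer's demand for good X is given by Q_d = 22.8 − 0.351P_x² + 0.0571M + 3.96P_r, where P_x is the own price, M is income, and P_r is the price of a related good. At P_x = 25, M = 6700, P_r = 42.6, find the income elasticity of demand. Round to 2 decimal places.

1.08

First evaluate Q_d: 22.8 − 0.351(25)² + 0.0571(6700) + 3.96(42.6) = 22.8 − 219.375 + 382.57 + 168.696 = 354.691.
∂Q_d/∂M = +0.0571, so E_I = 0.0571·(6700/354.691) ≈ 1.08.
E_I > 1: normal good (luxury).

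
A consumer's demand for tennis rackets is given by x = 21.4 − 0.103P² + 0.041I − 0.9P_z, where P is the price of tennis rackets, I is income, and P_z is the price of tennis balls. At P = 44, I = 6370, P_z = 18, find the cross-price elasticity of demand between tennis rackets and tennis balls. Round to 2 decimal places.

-0.24

Substituting, x = 21.4 − 0.103(44)² + 0.041(6370) − 0.9(18) = 21.4 − 199.408 + 261.17 − 16.2 = 66.962.
∂x/∂P_z = −0.9, so E_xy = -0.9·(18/66.962) ≈ -0.24.
E_xy < 0: the goods are complements.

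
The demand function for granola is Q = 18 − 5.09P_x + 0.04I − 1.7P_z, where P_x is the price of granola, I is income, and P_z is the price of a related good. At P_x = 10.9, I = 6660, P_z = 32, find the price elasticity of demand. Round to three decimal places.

Substituting, Q = 18 − 5.09(10.9) + 0.04(6660) − 1.7(32) = 18 − 55.481 + 266.4 − 54.4 = 174.519.
∂Q/∂P_x = −5.09, so E_p = (−5.09)·(10.9/174.519) ≈ -0.318.
|E_p| < 1: demand is inelastic.

-0.318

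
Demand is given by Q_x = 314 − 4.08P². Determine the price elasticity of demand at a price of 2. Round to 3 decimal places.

At P = 2, Q_x = 297.68.
dQ_x/dP = −2·4.08·P = −16.32.
Point elasticity E = (dQ_x/dP)·(P/Q_x) = -16.32 × 2/297.68 ≈ -0.110.
|E| < 1, so demand is inelastic at this price.

-0.110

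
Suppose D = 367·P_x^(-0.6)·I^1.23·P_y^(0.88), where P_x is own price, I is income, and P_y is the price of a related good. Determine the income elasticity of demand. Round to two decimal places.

For a Cobb–Douglas (constant-elasticity) form D = A·I^α·…, the elasticity with respect to I equals the exponent α at every point.
Here the exponent on I is 1.23, so the income elasticity of demand is 1.23.

1.23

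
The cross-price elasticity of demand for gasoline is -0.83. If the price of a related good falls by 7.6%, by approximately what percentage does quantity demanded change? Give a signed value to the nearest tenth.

6.3

%ΔQ ≈ E × %ΔP_y = (-0.83) × (-7.6%) ≈ 6.3%.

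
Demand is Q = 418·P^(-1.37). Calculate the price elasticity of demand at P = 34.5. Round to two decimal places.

-1.37

For a Cobb–Douglas (constant-elasticity) form Q = A·P^α·…, the elasticity with respect to P equals the exponent α at every point.
Here the exponent on P is -1.37, so the price elasticity of demand is -1.37.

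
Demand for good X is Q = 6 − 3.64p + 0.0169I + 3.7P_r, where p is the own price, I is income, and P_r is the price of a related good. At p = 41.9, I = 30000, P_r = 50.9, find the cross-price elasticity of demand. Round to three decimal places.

At the given point, Q = 6 − 3.64(41.9) + 0.0169(30000) + 3.7(50.9) = 6 − 152.516 + 507 + 188.33 = 548.814.
∂Q/∂P_r = +3.7, so E_xy = 3.7·(50.9/548.814) ≈ 0.343.
E_xy > 0: the goods are substitutes.

0.343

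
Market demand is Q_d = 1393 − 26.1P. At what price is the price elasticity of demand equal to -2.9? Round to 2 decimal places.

39.69

Set −bP/(a − bP) = −2.9 ⇒ bP = 2.9(a − bP) ⇒ bP(1+2.9) = 2.9·a.
P = 2.9·1393/(26.1·3.9) ≈ 39.69.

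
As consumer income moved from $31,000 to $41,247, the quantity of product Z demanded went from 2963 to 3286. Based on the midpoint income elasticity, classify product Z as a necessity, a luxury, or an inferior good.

necessity

%ΔQ = (3286 − 2963)/[(2963+3286)/2] = 323/3124.5 ≈ 0.1034.
%ΔI = (41,247 − 31,000)/[(31,000+41,247)/2] = 10247/36123.5 ≈ 0.2837.
E_I = %ΔQ/%ΔI ≈ 0.364.
E_I ∈ (0,1): normal good (necessity).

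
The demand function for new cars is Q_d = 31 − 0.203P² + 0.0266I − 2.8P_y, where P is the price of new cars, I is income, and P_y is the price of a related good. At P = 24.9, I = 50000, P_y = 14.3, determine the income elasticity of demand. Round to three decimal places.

Substituting, Q_d = 31 − 0.203(24.9)² + 0.0266(50000) − 2.8(14.3) = 31 − 125.862 + 1330 − 40.04 = 1195.098.
∂Q_d/∂I = +0.0266, so E_I = 0.0266·(50000/1195.098) ≈ 1.113.
E_I > 1: normal good (luxury).

1.113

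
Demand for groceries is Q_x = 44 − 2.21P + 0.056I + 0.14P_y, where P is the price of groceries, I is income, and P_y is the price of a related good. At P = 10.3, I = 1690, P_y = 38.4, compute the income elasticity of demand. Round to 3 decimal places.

First evaluate Q_x: 44 − 2.21(10.3) + 0.056(1690) + 0.14(38.4) = 44 − 22.763 + 94.64 + 5.376 = 121.253.
∂Q_x/∂I = +0.056, so E_I = 0.056·(1690/121.253) ≈ 0.781.
E_I ∈ (0,1): normal good (necessity).

0.781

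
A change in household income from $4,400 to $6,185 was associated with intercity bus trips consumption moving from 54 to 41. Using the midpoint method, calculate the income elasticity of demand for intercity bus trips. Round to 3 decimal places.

-0.811

%ΔQ = (41 − 54)/[(54+41)/2] = -13/47.5 ≈ -0.2737.
%ΔI = (6,185 − 4,400)/[(4,400+6,185)/2] = 1785/5292.5 ≈ 0.3373.
E_I = %ΔQ/%ΔI ≈ -0.811.
E_I < 0: inferior good.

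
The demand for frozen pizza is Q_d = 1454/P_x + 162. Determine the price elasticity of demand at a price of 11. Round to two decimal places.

-0.45

At P_x = 11, Q_d = 294.1818.
dQ_d/dP_x = −1454/P_x² = −12.0165.
Point elasticity E = (dQ_d/dP_x)·(P_x/Q_d) = -12.0165 × 11/294.1818 ≈ -0.45.
|E| < 1, so demand is inelastic at this price.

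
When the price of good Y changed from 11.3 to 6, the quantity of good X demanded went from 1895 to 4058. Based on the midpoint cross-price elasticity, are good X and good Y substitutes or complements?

%ΔQ_x = (4058 − 1895)/[(1895+4058)/2] = 2163/2976.5 ≈ 0.7267.
%ΔP_y = (6 − 11.3)/[(11.3+6)/2] ≈ -0.6127.
E_xy = 0.7267/-0.6127 ≈ -1.186.
E_xy < 0, so the goods are complements.

complements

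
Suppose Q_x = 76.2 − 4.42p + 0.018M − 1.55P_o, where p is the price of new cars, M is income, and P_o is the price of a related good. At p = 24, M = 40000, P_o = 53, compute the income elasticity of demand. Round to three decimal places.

1.184

Substituting, Q_x = 76.2 − 4.42(24) + 0.018(40000) − 1.55(53) = 76.2 − 106.08 + 720 − 82.15 = 607.97.
∂Q_x/∂M = +0.018, so E_I = 0.018·(40000/607.97) ≈ 1.184.
E_I > 1: normal good (luxury).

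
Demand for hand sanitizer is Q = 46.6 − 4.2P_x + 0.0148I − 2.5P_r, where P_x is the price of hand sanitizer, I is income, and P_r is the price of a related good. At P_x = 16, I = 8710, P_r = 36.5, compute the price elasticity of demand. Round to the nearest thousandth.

Substituting, Q = 46.6 − 4.2(16) + 0.0148(8710) − 2.5(36.5) = 46.6 − 67.2 + 128.908 − 91.25 = 17.058.
∂Q/∂P_x = −4.2, so E_p = (−4.2)·(16/17.058) ≈ -3.940.
|E_p| > 1: demand is elastic.

-3.940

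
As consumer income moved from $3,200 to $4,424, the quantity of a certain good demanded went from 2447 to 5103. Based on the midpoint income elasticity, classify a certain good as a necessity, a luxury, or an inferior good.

luxury

%ΔQ = (5103 − 2447)/[(2447+5103)/2] = 2656/3775 ≈ 0.7036.
%ΔI = (4,424 − 3,200)/[(3,200+4,424)/2] = 1224/3812 ≈ 0.3211.
E_I = %ΔQ/%ΔI ≈ 2.191.
E_I > 1: normal good (luxury).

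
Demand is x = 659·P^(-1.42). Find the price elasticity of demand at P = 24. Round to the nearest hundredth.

-1.42

For a Cobb–Douglas (constant-elasticity) form x = A·P^α·…, the elasticity with respect to P equals the exponent α at every point.
Here the exponent on P is -1.42, so the price elasticity of demand is -1.42.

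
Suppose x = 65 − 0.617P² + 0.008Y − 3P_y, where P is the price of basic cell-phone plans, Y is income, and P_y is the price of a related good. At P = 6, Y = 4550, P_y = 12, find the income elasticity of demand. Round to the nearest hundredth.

At the given point, x = 65 − 0.617(6)² + 0.008(4550) − 3(12) = 65 − 22.212 + 36.4 − 36 = 43.188.
∂x/∂Y = +0.008, so E_I = 0.008·(4550/43.188) ≈ 0.84.
E_I ∈ (0,1): normal good (necessity).

0.84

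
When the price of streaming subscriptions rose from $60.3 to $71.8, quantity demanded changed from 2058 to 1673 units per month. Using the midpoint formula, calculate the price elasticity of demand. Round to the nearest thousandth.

%Δq = (1673 − 2058)/[(2058 + 1673)/2] = -385/1865.5 ≈ -0.2064.
%Δp = (71.8 − 60.3)/[(60.3 + 71.8)/2] = 11.5/66.05 ≈ 0.1741.
Arc elasticity E = %Δq/%Δp ≈ -0.2064/0.1741 ≈ -1.185.
|E| > 1: demand is elastic over this range.

-1.185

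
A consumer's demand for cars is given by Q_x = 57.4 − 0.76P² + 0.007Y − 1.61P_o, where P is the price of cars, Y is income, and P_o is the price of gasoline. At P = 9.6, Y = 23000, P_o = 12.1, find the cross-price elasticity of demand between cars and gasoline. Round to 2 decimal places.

-0.15

Evaluating quantity at (P, Y, P_o) gives Q_x = 57.4 − 0.76(9.6)² + 0.007(23000) − 1.61(12.1) = 57.4 − 70.0416 + 161 − 19.481 = 128.8774.
∂Q_x/∂P_o = −1.61, so E_xy = -1.61·(12.1/128.8774) ≈ -0.15.
E_xy < 0: the goods are complements.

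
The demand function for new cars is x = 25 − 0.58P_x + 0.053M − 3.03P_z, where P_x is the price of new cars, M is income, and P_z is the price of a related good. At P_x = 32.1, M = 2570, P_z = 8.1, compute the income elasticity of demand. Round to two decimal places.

At the given point, x = 25 − 0.58(32.1) + 0.053(2570) − 3.03(8.1) = 25 − 18.618 + 136.21 − 24.543 = 118.049.
∂x/∂M = +0.053, so E_I = 0.053·(2570/118.049) ≈ 1.15.
E_I > 1: normal good (luxury).

1.15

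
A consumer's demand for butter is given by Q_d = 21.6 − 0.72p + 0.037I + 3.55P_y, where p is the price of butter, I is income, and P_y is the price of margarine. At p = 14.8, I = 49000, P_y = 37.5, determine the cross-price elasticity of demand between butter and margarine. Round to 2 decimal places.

0.07

First evaluate Q_d: 21.6 − 0.72(14.8) + 0.037(49000) + 3.55(37.5) = 21.6 − 10.656 + 1813 + 133.125 = 1957.069.
∂Q_d/∂P_y = +3.55, so E_xy = 3.55·(37.5/1957.069) ≈ 0.07.
E_xy > 0: the goods are substitutes.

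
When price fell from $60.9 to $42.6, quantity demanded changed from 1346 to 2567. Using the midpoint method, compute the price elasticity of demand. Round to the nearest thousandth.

-1.765

%Δq = (2567 − 1346)/[(1346 + 2567)/2] = 1221/1956.5 ≈ 0.6241.
%ΔP = (42.6 − 60.9)/[(60.9 + 42.6)/2] = -18.3/51.75 ≈ -0.3536.
Arc elasticity E = %Δq/%ΔP ≈ 0.6241/-0.3536 ≈ -1.765.
|E| > 1: demand is elastic over this range.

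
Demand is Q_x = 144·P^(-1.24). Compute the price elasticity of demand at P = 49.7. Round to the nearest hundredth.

-1.24

For a Cobb–Douglas (constant-elasticity) form Q_x = A·P^α·…, the elasticity with respect to P equals the exponent α at every point.
Here the exponent on P is -1.24, so the price elasticity of demand is -1.24.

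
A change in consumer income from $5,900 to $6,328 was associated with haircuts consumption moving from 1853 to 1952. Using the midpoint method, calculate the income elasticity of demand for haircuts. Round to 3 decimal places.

%ΔQ = (1952 − 1853)/[(1853+1952)/2] = 99/1902.5 ≈ 0.0520.
%ΔY = (6,328 − 5,900)/[(5,900+6,328)/2] = 428/6114 ≈ 0.0700.
E_I = %ΔQ/%ΔY ≈ 0.743.
E_I ∈ (0,1): normal good (necessity).

0.743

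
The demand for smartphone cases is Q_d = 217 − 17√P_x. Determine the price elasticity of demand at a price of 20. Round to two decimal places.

-0.27

At P_x = 20, Q_d = 140.9737.
dQ_d/dP_x = −17/(2√P_x) = −17/(2·4.4721).
Point elasticity E = (dQ_d/dP_x)·(P_x/Q_d) = -1.9007 × 20/140.9737 ≈ -0.27.
|E| < 1, so demand is inelastic at this price.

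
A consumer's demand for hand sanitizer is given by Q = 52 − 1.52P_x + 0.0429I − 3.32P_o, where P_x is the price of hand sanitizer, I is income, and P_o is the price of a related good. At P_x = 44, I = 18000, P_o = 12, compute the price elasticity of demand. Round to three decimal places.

Substituting, Q = 52 − 1.52(44) + 0.0429(18000) − 3.32(12) = 52 − 66.88 + 772.2 − 39.84 = 717.48.
∂Q/∂P_x = −1.52, so E_p = (−1.52)·(44/717.48) ≈ -0.093.
|E_p| < 1: demand is inelastic.

-0.093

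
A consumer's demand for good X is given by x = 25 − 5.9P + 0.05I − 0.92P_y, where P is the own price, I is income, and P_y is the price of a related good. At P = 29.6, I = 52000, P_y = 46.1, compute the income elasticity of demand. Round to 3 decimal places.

At the given point, x = 25 − 5.9(29.6) + 0.05(52000) − 0.92(46.1) = 25 − 174.64 + 2600 − 42.412 = 2407.948.
∂x/∂I = +0.05, so E_I = 0.05·(52000/2407.948) ≈ 1.080.
E_I > 1: normal good (luxury).

1.080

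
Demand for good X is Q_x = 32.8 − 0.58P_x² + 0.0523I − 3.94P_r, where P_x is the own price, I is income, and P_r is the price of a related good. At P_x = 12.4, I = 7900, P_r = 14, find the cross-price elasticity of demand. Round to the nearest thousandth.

First evaluate Q_x: 32.8 − 0.58(12.4)² + 0.0523(7900) − 3.94(14) = 32.8 − 89.1808 + 413.17 − 55.16 = 301.6292.
∂Q_x/∂P_r = −3.94, so E_xy = -3.94·(14/301.6292) ≈ -0.183.
E_xy < 0: the goods are complements.

-0.183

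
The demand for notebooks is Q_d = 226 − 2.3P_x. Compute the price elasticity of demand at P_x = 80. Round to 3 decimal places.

At P_x = 80, Q_d = 42.
dQ_d/dP_x = −2.3.
Point elasticity E = (dQ_d/dP_x)·(P_x/Q_d) = -2.3 × 80/42 ≈ -4.381.
|E| > 1, so demand is elastic at this price.

-4.381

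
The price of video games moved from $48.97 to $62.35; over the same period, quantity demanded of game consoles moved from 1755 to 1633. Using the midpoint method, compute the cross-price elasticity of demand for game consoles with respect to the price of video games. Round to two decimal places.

-0.30

%ΔQ_x = (1633 − 1755)/[(1755+1633)/2] = -122/1694 ≈ -0.0720.
%ΔP_y = (62.35 − 48.97)/[(48.97+62.35)/2] ≈ 0.2404.
E_xy = -0.0720/0.2404 ≈ -0.30.
E_xy < 0, so game consoles and video games are complements.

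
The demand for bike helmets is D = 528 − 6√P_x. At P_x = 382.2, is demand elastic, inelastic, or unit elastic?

At P_x = 382.2, D = 410.7004.
dD/dP_x = −6/(2√P_x) = −6/(2·19.5499).
Point elasticity E = (dD/dP_x)·(P_x/D) = -0.1535 × 382.2/410.7004 ≈ -0.143.
|E| ≈ 0.143 < 1, so demand is inelastic.

inelastic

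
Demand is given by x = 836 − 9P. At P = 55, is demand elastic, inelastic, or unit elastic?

elastic

At P = 55, x = 341.
dx/dP = −9.
Point elasticity E = (dx/dP)·(P/x) = -9 × 55/341 ≈ -1.452.
|E| ≈ 1.452 > 1, so demand is elastic.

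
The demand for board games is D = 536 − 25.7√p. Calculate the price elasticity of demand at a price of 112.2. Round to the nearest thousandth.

At p = 112.2, D = 263.774.
dD/dp = −25.7/(2√p) = −25.7/(2·10.5925).
Point elasticity E = (dD/dp)·(p/D) = -1.2131 × 112.2/263.774 ≈ -0.516.
|E| < 1, so demand is inelastic at this price.

-0.516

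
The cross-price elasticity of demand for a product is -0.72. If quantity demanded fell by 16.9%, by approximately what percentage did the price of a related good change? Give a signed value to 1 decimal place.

23.5

%ΔQ ≈ E × %ΔP_y ⇒ %ΔP_y = %ΔQ / E = (-16.9%)/(-0.72) ≈ 23.5%.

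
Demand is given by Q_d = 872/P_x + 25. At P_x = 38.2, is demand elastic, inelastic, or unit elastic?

inelastic

At P_x = 38.2, Q_d = 47.8272.
dQ_d/dP_x = −872/P_x² = −0.5976.
Point elasticity E = (dQ_d/dP_x)·(P_x/Q_d) = -0.5976 × 38.2/47.8272 ≈ -0.477.
|E| ≈ 0.477 < 1, so demand is inelastic.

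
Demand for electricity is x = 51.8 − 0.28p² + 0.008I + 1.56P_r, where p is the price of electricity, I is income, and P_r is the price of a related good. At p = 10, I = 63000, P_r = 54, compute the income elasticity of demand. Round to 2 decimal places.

0.82

First evaluate x: 51.8 − 0.28(10)² + 0.008(63000) + 1.56(54) = 51.8 − 28 + 504 + 84.24 = 612.04.
∂x/∂I = +0.008, so E_I = 0.008·(63000/612.04) ≈ 0.82.
E_I ∈ (0,1): normal good (necessity).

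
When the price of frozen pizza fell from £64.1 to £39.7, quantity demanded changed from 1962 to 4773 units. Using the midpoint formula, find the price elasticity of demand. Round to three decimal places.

-1.776

%ΔQ = (4773 − 1962)/[(1962 + 4773)/2] = 2811/3367.5 ≈ 0.8347.
%Δp = (39.7 − 64.1)/[(64.1 + 39.7)/2] = -24.4/51.9 ≈ -0.4701.
Arc elasticity E = %ΔQ/%Δp ≈ 0.8347/-0.4701 ≈ -1.776.
|E| > 1: demand is elastic over this range.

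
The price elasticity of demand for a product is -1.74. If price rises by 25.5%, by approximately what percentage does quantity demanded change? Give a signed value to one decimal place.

%ΔQ ≈ E × %ΔP = (-1.74) × (25.5%) ≈ -44.4%.

-44.4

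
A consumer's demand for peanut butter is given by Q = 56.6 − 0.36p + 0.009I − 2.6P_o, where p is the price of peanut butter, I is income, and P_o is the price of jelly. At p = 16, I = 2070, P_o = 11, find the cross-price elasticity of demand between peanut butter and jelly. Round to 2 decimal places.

At the given point, Q = 56.6 − 0.36(16) + 0.009(2070) − 2.6(11) = 56.6 − 5.76 + 18.63 − 28.6 = 40.87.
∂Q/∂P_o = −2.6, so E_xy = -2.6·(11/40.87) ≈ -0.70.
E_xy < 0: the goods are complements.

-0.70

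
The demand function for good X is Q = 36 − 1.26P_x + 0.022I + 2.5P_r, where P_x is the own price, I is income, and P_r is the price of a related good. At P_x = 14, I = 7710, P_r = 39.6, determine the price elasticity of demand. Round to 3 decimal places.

At the given point, Q = 36 − 1.26(14) + 0.022(7710) + 2.5(39.6) = 36 − 17.64 + 169.62 + 99 = 286.98.
∂Q/∂P_x = −1.26, so E_p = (−1.26)·(14/286.98) ≈ -0.061.
|E_p| < 1: demand is inelastic.

-0.061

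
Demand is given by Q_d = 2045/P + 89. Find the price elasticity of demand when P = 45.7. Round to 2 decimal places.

At P = 45.7, Q_d = 133.7484.
dQ_d/dP = −2045/P² = −0.9792.
Point elasticity E = (dQ_d/dP)·(P/Q_d) = -0.9792 × 45.7/133.7484 ≈ -0.33.
|E| < 1, so demand is inelastic at this price.

-0.33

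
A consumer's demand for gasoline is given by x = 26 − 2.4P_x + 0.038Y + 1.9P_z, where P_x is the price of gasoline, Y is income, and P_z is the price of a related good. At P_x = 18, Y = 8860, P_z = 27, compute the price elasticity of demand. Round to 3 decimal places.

-0.117

At the given point, x = 26 − 2.4(18) + 0.038(8860) + 1.9(27) = 26 − 43.2 + 336.68 + 51.3 = 370.78.
∂x/∂P_x = −2.4, so E_p = (−2.4)·(18/370.78) ≈ -0.117.
|E_p| < 1: demand is inelastic.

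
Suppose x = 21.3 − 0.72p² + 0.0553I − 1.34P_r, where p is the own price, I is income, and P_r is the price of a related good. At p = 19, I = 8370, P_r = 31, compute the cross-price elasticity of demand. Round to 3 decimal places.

At the given point, x = 21.3 − 0.72(19)² + 0.0553(8370) − 1.34(31) = 21.3 − 259.92 + 462.861 − 41.54 = 182.701.
∂x/∂P_r = −1.34, so E_xy = -1.34·(31/182.701) ≈ -0.227.
E_xy < 0: the goods are complements.

-0.227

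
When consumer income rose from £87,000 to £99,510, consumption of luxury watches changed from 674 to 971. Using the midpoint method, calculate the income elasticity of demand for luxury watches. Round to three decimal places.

%ΔQ = (971 − 674)/[(674+971)/2] = 297/822.5 ≈ 0.3611.
%ΔI = (99,510 − 87,000)/[(87,000+99,510)/2] = 12510/93255 ≈ 0.1341.
E_I = %ΔQ/%ΔI ≈ 2.692.
E_I > 1: normal good (luxury).

2.692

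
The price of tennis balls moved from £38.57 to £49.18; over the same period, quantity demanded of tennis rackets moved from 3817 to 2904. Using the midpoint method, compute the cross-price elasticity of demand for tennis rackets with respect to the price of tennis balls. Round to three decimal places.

%ΔQ_x = (2904 − 3817)/[(3817+2904)/2] = -913/3360.5 ≈ -0.2717.
%ΔP_y = (49.18 − 38.57)/[(38.57+49.18)/2] ≈ 0.2418.
E_xy = -0.2717/0.2418 ≈ -1.123.
E_xy < 0, so tennis rackets and tennis balls are complements.

-1.123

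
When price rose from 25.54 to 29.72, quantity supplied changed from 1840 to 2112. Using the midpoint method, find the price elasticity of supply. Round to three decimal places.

0.910

%Δq = (2112 − 1840)/[(1840 + 2112)/2] = 272/1976 ≈ 0.1377.
%Δp = (29.72 − 25.54)/[(25.54 + 29.72)/2] = 4.18/27.63 ≈ 0.1513.
Arc elasticity E = %Δq/%Δp ≈ 0.1377/0.1513 ≈ 0.910.
|E| < 1: supply is inelastic over this range.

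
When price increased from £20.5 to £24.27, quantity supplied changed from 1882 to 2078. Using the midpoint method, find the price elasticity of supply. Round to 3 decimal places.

0.588

%Δq = (2078 − 1882)/[(1882 + 2078)/2] = 196/1980 ≈ 0.0990.
%ΔP = (24.27 − 20.5)/[(20.5 + 24.27)/2] = 3.77/22.385 ≈ 0.1684.
Arc elasticity E = %Δq/%ΔP ≈ 0.0990/0.1684 ≈ 0.588.
|E| < 1: supply is inelastic over this range.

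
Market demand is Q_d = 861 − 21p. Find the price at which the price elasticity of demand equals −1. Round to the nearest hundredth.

For linear demand Q_d = a − bp, E = −bp/(a − bp). |E| = 1 ⇒ bp = a − bp ⇒ p = a/(2b).
p = 861/(2·21) = 20.50.

20.50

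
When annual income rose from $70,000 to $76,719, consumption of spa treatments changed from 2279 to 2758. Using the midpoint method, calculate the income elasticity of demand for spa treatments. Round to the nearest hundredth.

2.08

%ΔQ = (2758 − 2279)/[(2279+2758)/2] = 479/2518.5 ≈ 0.1902.
%ΔI = (76,719 − 70,000)/[(70,000+76,719)/2] = 6719/73359.5 ≈ 0.0916.
E_I = %ΔQ/%ΔI ≈ 2.08.
E_I > 1: normal good (luxury).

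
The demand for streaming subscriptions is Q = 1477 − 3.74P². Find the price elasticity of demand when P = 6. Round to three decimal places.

At P = 6, Q = 1342.36.
dQ/dP = −2·3.74·P = −44.88.
Point elasticity E = (dQ/dP)·(P/Q) = -44.88 × 6/1342.36 ≈ -0.201.
|E| < 1, so demand is inelastic at this price.

-0.201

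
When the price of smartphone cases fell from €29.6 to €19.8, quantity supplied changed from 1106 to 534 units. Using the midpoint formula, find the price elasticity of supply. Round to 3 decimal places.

1.758

%Δq = (534 − 1106)/[(1106 + 534)/2] = -572/820 ≈ -0.6976.
%ΔP = (19.8 − 29.6)/[(29.6 + 19.8)/2] = -9.8/24.7 ≈ -0.3968.
Arc elasticity E = %Δq/%ΔP ≈ -0.6976/-0.3968 ≈ 1.758.
|E| > 1: supply is elastic over this range.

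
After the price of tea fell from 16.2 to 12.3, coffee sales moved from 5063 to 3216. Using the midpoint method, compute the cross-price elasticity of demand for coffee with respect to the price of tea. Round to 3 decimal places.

%ΔQ_x = (3216 − 5063)/[(5063+3216)/2] = -1847/4139.5 ≈ -0.4462.
%ΔP_y = (12.3 − 16.2)/[(16.2+12.3)/2] ≈ -0.2737.
E_xy = -0.4462/-0.2737 ≈ 1.630.
E_xy > 0, so coffee and tea are substitutes.

1.630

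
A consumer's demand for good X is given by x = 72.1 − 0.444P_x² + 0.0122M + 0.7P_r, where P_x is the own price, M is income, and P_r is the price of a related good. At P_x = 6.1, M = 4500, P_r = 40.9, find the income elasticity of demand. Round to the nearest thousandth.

0.395

x = 72.1 − 0.444(6.1)² + 0.0122(4500) + 0.7(40.9) = 72.1 − 16.5212 + 54.9 + 28.63 = 139.1088.
∂x/∂M = +0.0122, so E_I = 0.0122·(4500/139.1088) ≈ 0.395.
E_I ∈ (0,1): normal good (necessity).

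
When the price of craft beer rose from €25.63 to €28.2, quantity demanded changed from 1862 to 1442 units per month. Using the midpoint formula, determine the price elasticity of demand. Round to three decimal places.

-2.663

%Δq = (1442 − 1862)/[(1862 + 1442)/2] = -420/1652 ≈ -0.2542.
%Δp = (28.2 − 25.63)/[(25.63 + 28.2)/2] = 2.57/26.915 ≈ 0.0955.
Arc elasticity E = %Δq/%Δp ≈ -0.2542/0.0955 ≈ -2.663.
|E| > 1: demand is elastic over this range.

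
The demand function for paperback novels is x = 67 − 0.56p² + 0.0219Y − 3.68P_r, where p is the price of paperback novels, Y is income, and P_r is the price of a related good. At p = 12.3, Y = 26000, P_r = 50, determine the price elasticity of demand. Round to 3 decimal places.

Evaluating quantity at (p, Y, P_r) gives x = 67 − 0.56(12.3)² + 0.0219(26000) − 3.68(50) = 67 − 84.7224 + 569.4 − 184 = 367.6776.
∂x/∂p = −2·0.56·p = -13.776, so E_p = -13.776·(12.3/367.6776) ≈ -0.461.
|E_p| < 1: demand is inelastic.

-0.461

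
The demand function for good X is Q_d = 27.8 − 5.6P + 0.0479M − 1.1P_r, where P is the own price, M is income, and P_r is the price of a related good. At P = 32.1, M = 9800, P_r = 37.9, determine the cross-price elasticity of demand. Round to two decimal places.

-0.15

Q_d = 27.8 − 5.6(32.1) + 0.0479(9800) − 1.1(37.9) = 27.8 − 179.76 + 469.42 − 41.69 = 275.77.
∂Q_d/∂P_r = −1.1, so E_xy = -1.1·(37.9/275.77) ≈ -0.15.
E_xy < 0: the goods are complements.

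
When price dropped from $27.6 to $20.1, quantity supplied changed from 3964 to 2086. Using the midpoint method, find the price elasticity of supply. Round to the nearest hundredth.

%Δq = (2086 − 3964)/[(3964 + 2086)/2] = -1878/3025 ≈ -0.6208.
%Δp = (20.1 − 27.6)/[(27.6 + 20.1)/2] = -7.5/23.85 ≈ -0.3145.
Arc elasticity E = %Δq/%Δp ≈ -0.6208/-0.3145 ≈ 1.97.
|E| > 1: supply is elastic over this range.

1.97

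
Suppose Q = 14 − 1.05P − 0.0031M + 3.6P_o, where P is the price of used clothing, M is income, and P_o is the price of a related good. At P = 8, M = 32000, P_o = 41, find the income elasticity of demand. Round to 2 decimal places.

Evaluating quantity at (P, M, P_o) gives Q = 14 − 1.05(8) − 0.0031(32000) + 3.6(41) = 14 − 8.4 − 99.2 + 147.6 = 54.
∂Q/∂M = −0.0031, so E_I = -0.0031·(32000/54) ≈ -1.84.
E_I < 0: inferior good.

-1.84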